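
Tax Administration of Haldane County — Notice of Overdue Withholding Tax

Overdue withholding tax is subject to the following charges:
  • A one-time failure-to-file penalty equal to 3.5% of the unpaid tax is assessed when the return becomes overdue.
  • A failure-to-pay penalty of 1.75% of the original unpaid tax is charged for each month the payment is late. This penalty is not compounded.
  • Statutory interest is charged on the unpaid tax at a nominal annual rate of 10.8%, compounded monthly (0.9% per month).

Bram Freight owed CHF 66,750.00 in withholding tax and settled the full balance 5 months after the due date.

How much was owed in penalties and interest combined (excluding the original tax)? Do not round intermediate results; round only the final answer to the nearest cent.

CHF 11,235.18

Failure-to-file penalty: 3.5% × CHF 66,750.00 = CHF 2,336.25
Failure-to-pay penalty = 1.75% × CHF 66,750.00 × 5 mo = CHF 5,840.63…
Interest: CHF 66,750.00 × ((1 + 0.009)^5 − 1) = CHF 66,750.00 × 0.0458173… = CHF 3,058.3063…
Penalties + interest = CHF 8,176.8750 + CHF 3,058.3063… = CHF 11,235.18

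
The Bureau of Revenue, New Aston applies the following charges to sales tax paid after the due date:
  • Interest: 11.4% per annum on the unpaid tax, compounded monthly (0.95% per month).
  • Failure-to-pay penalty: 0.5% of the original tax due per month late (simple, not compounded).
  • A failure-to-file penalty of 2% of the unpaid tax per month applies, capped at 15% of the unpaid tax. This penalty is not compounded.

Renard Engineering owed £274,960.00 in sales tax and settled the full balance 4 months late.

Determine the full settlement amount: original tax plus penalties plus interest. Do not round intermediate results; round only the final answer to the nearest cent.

Failure-to-file: 4 × 2% × £274,960.00 = £21,996.80 (under the 15% cap)
Failure-to-pay penalty = 0.5% × £274,960.00 × 4 mo = £5,499.20
Interest: £274,960.00 × ((1 + 0.0095)^4 − 1) = £274,960.00 × 0.0385449… = £10,598.3161…
Total = £274,960.00 + £27,496.0000 + £10,598.3161… = £313,054.32

£313,054.32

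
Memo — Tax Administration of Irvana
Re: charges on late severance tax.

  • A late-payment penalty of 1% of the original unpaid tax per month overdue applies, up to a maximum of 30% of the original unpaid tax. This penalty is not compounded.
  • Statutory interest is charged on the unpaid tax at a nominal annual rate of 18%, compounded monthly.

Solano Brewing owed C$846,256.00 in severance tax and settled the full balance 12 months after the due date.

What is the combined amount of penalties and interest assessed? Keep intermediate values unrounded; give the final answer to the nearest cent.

Penalty: 12 × 1% × C$846,256.00 = C$101,550.72 (below the 30% cap of C$253,876.80)
Interest (18%/yr ÷ 12 = 1.5%/month): C$846,256.00 × ((1 + 0.015)^12 − 1) = C$165,543.0513…
Penalties + interest = C$101,550.7200 + C$165,543.0513… = C$267,093.77

C$267,093.77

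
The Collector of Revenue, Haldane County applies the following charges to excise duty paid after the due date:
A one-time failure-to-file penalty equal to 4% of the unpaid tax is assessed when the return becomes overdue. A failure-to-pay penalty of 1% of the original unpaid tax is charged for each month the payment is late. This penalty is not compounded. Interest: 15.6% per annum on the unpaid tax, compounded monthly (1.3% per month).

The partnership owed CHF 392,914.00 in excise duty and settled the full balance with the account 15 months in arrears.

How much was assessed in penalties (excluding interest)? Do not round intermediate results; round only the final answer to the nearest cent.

Failure-to-file penalty: 4% × CHF 392,914.00 = CHF 15,716.56
Failure-to-pay penalty = 1% × CHF 392,914.00 × 15 mo = CHF 58,937.10
Total penalty = CHF 15,716.56 + CHF 58,937.10 = CHF 74,653.66

CHF 74,653.66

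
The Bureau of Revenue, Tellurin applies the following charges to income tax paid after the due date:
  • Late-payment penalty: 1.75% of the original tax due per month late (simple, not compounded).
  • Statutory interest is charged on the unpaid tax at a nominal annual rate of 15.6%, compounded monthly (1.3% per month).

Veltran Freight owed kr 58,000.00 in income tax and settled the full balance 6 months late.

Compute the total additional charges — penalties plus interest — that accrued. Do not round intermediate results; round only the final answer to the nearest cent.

Late-payment penalty = 1.75% × kr 58,000.00 × 6 mo = kr 6,090.00
Interest: kr 58,000.00 × ((1 + 0.013)^6 − 1) = kr 58,000.00 × 0.0805794… = kr 4,673.6035…
Penalties + interest = kr 6,090.0000 + kr 4,673.6035… = kr 10,763.60

kr 10,763.60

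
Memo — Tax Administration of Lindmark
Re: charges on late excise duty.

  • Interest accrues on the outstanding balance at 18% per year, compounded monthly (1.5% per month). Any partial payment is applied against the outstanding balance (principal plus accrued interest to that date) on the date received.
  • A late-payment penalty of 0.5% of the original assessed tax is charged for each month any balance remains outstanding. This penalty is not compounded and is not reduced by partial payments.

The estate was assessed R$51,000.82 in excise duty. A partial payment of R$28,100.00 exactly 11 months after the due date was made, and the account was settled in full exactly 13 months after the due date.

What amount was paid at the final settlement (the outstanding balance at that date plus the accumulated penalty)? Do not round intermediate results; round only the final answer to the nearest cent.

R$36,257.90

Balance at month 11: R$51,000.8200 × (1 + 0.015)^11 = R$60,076.3617…
After R$28,100.00 payment: R$60,076.3617… − R$28,100.00 = R$31,976.3617…
Balance at month 13: R$31,976.3617… × (1 + 0.015)^2 = R$32,942.8473…
Penalty: 13 × 0.5% × R$51,000.82 = R$3,315.05…
Final settlement = outstanding balance + penalty = R$32,942.8473… + R$3,315.05… = R$36,257.90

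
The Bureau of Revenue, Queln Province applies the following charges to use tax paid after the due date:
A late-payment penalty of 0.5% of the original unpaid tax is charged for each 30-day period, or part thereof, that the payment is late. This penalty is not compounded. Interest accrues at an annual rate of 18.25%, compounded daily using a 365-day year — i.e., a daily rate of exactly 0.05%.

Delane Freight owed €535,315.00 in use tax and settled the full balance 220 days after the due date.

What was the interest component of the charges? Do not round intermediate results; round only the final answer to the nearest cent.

Interest: €535,315.00 × ((1 + 0.0005)^220 − 1) = €535,315.00 × 0.11624738… = €62,228.9681…

€62,228.97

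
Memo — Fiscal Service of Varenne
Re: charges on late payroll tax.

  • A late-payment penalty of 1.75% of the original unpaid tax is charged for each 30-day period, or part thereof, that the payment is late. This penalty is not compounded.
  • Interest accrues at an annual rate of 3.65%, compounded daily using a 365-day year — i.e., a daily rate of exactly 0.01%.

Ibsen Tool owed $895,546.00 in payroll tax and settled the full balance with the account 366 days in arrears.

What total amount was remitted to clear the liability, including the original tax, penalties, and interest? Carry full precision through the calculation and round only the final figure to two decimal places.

Penalty periods: ⌈366/30⌉ = 13; penalty = 13 × 1.75% × $895,546.00 = $203,736.72…
Interest: $895,546.00 × ((1 + 0.0001)^366 − 1) = $895,546.00 × 0.03727613… = $33,382.4878…
Total = $895,546.00 + $203,736.7150 + $33,382.4878… = $1,132,665.20

$1,132,665.20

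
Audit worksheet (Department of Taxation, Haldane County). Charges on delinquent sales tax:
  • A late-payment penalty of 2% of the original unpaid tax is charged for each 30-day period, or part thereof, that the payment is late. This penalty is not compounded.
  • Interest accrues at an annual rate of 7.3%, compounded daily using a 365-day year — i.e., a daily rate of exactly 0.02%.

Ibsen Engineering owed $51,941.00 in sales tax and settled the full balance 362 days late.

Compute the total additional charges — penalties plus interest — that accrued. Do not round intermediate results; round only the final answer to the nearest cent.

Penalty periods: ⌈362/30⌉ = 13; penalty = 13 × 2% × $51,941.00 = $13,504.66
Interest: $51,941.00 × ((1 + 0.0002)^362 − 1) = $51,941.00 × 0.07507751… = $3,899.6009…
Penalties + interest = $13,504.6600 + $3,899.6009… = $17,404.26

$17,404.26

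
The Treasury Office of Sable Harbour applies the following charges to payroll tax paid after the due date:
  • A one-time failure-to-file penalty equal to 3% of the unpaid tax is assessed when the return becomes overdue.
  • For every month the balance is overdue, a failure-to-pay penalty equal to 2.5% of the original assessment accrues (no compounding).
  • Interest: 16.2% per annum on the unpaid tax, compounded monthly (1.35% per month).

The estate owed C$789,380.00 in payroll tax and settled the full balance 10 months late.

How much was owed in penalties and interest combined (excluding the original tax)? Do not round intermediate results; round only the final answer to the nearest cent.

Failure-to-file penalty: 3% × C$789,380.00 = C$23,681.40
Failure-to-pay penalty = 2.5% × C$789,380.00 × 10 mo = C$197,345.00
Interest: C$789,380.00 × ((1 + 0.0135)^10 − 1) = C$789,380.00 × 0.1435036… = C$113,278.8595…
Penalties + interest = C$221,026.4000 + C$113,278.8595… = C$334,305.26

C$334,305.26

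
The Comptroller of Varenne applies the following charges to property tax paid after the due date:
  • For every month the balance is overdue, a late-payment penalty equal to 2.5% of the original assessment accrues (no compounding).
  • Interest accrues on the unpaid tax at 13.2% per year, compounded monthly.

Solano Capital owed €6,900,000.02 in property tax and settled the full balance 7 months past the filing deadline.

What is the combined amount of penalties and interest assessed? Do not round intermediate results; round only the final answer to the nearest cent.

Late-payment penalty = 2.5% × €6,900,000.02 × 7 mo = €1,207,500.00…
Interest (13.2%/yr ÷ 12 = 1.1%/month): €6,900,000.02 × ((1 + 0.011)^7 − 1) = €549,157.8973…
Penalties + interest = €1,207,500.0035 + €549,157.8973… = €1,756,657.90

€1,756,657.90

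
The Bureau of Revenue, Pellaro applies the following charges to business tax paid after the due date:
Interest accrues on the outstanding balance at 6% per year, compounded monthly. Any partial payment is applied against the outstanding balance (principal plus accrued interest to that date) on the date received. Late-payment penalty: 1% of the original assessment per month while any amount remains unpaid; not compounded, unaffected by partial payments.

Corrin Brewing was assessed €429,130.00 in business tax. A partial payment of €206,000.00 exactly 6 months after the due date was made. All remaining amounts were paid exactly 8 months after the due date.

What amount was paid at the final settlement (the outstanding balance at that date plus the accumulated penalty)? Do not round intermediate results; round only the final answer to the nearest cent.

€272,863.86

Monthly rate = 6% ÷ 12 = 0.5%
Balance at month 6: €429,130.0000 × (1 + 0.005)^6 = €442,165.9006…
After €206,000.00 payment: €442,165.9006… − €206,000.00 = €236,165.9006…
Balance at month 8: €236,165.9006… × (1 + 0.005)^2 = €238,533.4638…
Penalty: 8 × 1% × €429,130.00 = €34,330.40
Final settlement = outstanding balance + penalty = €238,533.4638… + €34,330.40 = €272,863.86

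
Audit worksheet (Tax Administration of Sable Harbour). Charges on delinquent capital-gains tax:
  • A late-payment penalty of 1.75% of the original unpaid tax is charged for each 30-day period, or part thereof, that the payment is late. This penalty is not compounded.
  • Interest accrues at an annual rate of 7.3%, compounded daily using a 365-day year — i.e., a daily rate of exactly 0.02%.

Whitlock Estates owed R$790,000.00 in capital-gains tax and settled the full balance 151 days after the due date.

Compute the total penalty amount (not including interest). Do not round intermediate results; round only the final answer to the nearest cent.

R$82,950.00

Penalty periods: ⌈151/30⌉ = 6; penalty = 6 × 1.75% × R$790,000.00 = R$82,950.00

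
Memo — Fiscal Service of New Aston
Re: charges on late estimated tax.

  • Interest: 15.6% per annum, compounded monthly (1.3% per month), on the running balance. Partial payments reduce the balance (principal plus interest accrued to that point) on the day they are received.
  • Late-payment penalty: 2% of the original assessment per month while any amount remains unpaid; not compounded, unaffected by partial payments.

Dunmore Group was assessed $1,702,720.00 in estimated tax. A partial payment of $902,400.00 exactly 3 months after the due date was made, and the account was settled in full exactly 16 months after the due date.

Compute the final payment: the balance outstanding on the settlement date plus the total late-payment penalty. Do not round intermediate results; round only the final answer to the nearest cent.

$1,571,086.63

Balance at month 3: $1,702,720.0000 × (1 + 0.013)^3 = $1,769,993.0999…
After $902,400.00 payment: $1,769,993.0999… − $902,400.00 = $867,593.0999…
Balance at month 16: $867,593.0999… × (1 + 0.013)^13 = $1,026,216.2303…
Penalty: 16 × 2% × $1,702,720.00 = $544,870.40
Final settlement = outstanding balance + penalty = $1,026,216.2303… + $544,870.40 = $1,571,086.63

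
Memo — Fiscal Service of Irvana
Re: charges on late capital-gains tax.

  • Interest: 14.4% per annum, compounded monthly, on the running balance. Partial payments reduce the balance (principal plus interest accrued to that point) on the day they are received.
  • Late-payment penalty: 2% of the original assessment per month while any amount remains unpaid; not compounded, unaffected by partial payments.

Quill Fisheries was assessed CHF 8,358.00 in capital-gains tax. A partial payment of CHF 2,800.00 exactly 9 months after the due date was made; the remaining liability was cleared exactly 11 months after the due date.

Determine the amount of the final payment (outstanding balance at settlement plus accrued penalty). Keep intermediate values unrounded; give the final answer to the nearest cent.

Monthly rate = 14.4% ÷ 12 = 1.2%
Balance at month 9: CHF 8,358.0000 × (1 + 0.012)^9 = CHF 9,305.2272…
After CHF 2,800.00 payment: CHF 9,305.2272… − CHF 2,800.00 = CHF 6,505.2272…
Balance at month 11: CHF 6,505.2272… × (1 + 0.012)^2 = CHF 6,662.2894…
Penalty: 11 × 2% × CHF 8,358.00 = CHF 1,838.76
Final settlement = outstanding balance + penalty = CHF 6,662.2894… + CHF 1,838.76 = CHF 8,501.05

CHF 8,501.05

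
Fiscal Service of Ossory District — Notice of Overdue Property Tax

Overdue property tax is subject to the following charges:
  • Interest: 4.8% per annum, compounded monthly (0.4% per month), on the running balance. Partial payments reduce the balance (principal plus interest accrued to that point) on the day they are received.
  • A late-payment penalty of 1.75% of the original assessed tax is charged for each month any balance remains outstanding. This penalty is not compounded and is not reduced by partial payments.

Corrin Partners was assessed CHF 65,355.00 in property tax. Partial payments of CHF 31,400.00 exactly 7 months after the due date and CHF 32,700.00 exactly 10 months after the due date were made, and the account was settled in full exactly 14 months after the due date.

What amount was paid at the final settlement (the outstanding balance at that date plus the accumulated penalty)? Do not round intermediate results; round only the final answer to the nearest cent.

Balance at month 7: CHF 65,355.0000 × (1 + 0.004)^7 = CHF 67,207.0463…
After CHF 31,400.00 payment: CHF 67,207.0463… − CHF 31,400.00 = CHF 35,807.0463…
Balance at month 10: CHF 35,807.0463… × (1 + 0.004)^3 = CHF 36,238.4518…
After CHF 32,700.00 payment: CHF 36,238.4518… − CHF 32,700.00 = CHF 3,538.4518…
Balance at month 14: CHF 3,538.4518… × (1 + 0.004)^4 = CHF 3,595.4077…
Penalty: 14 × 1.75% × CHF 65,355.00 = CHF 16,011.98…
Final settlement = outstanding balance + penalty = CHF 3,595.4077… + CHF 16,011.98… = CHF 19,607.38

CHF 19,607.38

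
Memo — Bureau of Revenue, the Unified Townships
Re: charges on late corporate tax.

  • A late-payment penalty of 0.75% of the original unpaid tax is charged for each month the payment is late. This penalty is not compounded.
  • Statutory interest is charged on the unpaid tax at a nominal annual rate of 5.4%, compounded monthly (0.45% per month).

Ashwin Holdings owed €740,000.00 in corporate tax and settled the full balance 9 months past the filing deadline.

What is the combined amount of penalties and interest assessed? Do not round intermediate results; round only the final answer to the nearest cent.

€80,465.16

Late-payment penalty = 0.75% × €740,000.00 × 9 mo = €49,950.00
Interest: €740,000.00 × ((1 + 0.0045)^9 − 1) = €740,000.00 × 0.0412367… = €30,515.1627…
Penalties + interest = €49,950.0000 + €30,515.1627… = €80,465.16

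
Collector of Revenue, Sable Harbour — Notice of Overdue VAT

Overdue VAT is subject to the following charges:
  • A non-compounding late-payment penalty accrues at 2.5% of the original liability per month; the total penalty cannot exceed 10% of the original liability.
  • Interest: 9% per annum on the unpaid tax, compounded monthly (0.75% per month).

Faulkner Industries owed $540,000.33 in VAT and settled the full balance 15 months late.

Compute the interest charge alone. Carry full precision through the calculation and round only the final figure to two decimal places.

Interest: $540,000.33 × ((1 + 0.0075)^15 − 1) = $540,000.33 × 0.1186026… = $64,045.4400…

$64,045.44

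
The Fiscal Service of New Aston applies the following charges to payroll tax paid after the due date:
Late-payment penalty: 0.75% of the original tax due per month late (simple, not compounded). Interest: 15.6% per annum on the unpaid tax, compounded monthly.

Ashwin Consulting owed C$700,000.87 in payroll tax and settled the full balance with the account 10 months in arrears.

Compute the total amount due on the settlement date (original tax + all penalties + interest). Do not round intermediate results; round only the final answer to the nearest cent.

C$849,013.37

Late-payment penalty: 10 × 0.75% × C$700,000.87 = C$52,500.07…
Interest (15.6%/yr ÷ 12 = 1.3%/month): C$700,000.87 × ((1 + 0.013)^10 − 1) = C$96,512.4326…
Total = C$700,000.87 + C$52,500.0653… + C$96,512.4326… = C$849,013.37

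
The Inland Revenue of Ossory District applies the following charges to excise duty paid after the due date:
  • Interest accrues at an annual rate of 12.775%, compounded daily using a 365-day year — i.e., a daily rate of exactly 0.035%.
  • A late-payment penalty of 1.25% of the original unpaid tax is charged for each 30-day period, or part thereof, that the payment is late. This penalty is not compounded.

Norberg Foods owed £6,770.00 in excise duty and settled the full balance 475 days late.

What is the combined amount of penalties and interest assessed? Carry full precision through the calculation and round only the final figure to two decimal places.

Penalty periods: ⌈475/30⌉ = 16; penalty = 16 × 1.25% × £6,770.00 = £1,354.00
Interest: £6,770.00 × ((1 + 0.00035)^475 − 1) = £6,770.00 × 0.18083393… = £1,224.2457…
Penalties + interest = £1,354.0000 + £1,224.2457… = £2,578.25

£2,578.25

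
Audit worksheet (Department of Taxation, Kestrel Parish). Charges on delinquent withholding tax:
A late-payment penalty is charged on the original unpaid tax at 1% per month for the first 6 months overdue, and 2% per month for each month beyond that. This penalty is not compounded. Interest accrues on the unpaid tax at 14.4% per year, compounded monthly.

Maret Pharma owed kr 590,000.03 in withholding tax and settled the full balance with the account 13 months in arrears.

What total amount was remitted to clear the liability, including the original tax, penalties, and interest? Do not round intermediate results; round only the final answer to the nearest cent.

Penalty, months 1–6: 6 × 1% × kr 590,000.03 = kr 35,400.00…
Penalty, months 7–13: 7 × 2% × kr 590,000.03 = kr 82,600.00…
Interest (14.4%/yr ÷ 12 = 1.2%/month): kr 590,000.03 × ((1 + 0.012)^13 − 1) = kr 98,967.4072…
Total = kr 590,000.03 + kr 118,000.0060 + kr 98,967.4072… = kr 806,967.44

kr 806,967.44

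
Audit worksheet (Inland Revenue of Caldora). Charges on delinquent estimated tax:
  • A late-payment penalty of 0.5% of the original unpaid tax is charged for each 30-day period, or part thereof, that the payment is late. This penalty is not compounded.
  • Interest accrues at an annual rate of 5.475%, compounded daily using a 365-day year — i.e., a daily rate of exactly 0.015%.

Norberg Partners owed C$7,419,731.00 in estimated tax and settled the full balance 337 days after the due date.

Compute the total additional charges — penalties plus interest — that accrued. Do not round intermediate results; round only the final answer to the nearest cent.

Penalty periods: ⌈337/30⌉ = 12; penalty = 12 × 0.5% × C$7,419,731.00 = C$445,183.86
Interest: C$7,419,731.00 × ((1 + 0.00015)^337 − 1) = C$7,419,731.00 × 0.05184547… = C$384,679.4194…
Penalties + interest = C$445,183.8600 + C$384,679.4194… = C$829,863.28

C$829,863.28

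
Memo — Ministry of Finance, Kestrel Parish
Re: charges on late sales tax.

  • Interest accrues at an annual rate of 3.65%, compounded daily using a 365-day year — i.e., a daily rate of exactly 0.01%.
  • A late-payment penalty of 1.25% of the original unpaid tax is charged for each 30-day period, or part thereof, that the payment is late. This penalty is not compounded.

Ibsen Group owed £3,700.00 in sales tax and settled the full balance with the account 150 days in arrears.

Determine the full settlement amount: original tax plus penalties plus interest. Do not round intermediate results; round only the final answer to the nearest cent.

£3,987.17

Penalty periods: ⌈150/30⌉ = 5; penalty = 5 × 1.25% × £3,700.00 = £231.25
Interest: £3,700.00 × ((1 + 0.0001)^150 − 1) = £3,700.00 × 0.01511230… = £55.9155…
Total = £3,700.00 + £231.2500 + £55.9155… = £3,987.17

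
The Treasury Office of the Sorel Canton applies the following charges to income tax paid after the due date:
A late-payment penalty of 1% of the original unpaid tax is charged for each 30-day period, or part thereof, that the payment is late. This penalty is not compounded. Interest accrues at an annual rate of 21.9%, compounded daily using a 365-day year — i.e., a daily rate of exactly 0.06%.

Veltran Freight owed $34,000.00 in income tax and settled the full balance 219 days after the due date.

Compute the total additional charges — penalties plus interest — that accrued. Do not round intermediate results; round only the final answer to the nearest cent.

$7,492.88

Penalty periods: ⌈219/30⌉ = 8; penalty = 8 × 1% × $34,000.00 = $2,720.00
Interest: $34,000.00 × ((1 + 0.0006)^219 − 1) = $34,000.00 × 0.14037892… = $4,772.8834…
Penalties + interest = $2,720.0000 + $4,772.8834… = $7,492.88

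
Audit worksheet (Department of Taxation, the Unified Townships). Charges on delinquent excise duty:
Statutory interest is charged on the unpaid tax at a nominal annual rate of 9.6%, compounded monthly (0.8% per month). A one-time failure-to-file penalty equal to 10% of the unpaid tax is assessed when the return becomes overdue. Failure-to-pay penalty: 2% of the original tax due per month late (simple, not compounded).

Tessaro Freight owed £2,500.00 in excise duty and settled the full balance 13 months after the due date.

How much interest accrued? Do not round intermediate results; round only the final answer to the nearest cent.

Interest: £2,500.00 × ((1 + 0.008)^13 − 1) = £2,500.00 × 0.1091414… = £272.8535…

£272.85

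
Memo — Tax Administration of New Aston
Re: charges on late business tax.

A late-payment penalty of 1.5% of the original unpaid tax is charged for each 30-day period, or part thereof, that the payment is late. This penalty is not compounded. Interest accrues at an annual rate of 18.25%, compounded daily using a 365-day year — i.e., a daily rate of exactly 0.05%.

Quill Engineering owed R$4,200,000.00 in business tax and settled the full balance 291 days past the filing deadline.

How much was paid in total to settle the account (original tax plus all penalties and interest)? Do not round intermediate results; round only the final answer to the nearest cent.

Penalty periods: ⌈291/30⌉ = 10; penalty = 10 × 1.5% × R$4,200,000.00 = R$630,000.00
Interest: R$4,200,000.00 × ((1 + 0.0005)^291 − 1) = R$4,200,000.00 × 0.15657568… = R$657,617.8451…
Total = R$4,200,000.00 + R$630,000.0000 + R$657,617.8451… = R$5,487,617.85

R$5,487,617.85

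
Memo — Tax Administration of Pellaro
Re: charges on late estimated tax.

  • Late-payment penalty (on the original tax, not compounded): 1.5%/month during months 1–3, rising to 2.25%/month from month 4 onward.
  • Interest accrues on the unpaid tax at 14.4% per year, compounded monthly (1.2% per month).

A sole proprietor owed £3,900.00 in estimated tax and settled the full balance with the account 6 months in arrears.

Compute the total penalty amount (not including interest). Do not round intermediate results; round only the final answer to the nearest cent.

Penalty, months 1–3: 3 × 1.5% × £3,900.00 = £175.50
Penalty, months 4–6: 3 × 2.25% × £3,900.00 = £263.25
Total penalty = £175.50 + £263.25 = £438.75

£438.75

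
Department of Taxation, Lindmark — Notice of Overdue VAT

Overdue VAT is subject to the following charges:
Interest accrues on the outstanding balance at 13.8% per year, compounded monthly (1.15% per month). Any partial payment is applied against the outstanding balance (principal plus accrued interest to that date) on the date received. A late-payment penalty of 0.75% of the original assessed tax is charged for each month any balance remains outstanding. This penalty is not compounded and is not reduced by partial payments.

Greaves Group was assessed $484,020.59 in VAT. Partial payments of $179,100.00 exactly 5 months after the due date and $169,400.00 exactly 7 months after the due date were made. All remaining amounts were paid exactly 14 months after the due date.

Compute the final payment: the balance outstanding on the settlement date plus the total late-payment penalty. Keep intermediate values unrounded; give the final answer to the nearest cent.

Balance at month 5: $484,020.5900 × (1 + 0.0115)^5 = $512,499.2949…
After $179,100.00 payment: $512,499.2949… − $179,100.00 = $333,399.2949…
Balance at month 7: $333,399.2949… × (1 + 0.0115)^2 = $341,111.5708…
After $169,400.00 payment: $341,111.5708… − $169,400.00 = $171,711.5708…
Balance at month 14: $171,711.5708… × (1 + 0.0115)^7 = $186,020.4843…
Penalty: 14 × 0.75% × $484,020.59 = $50,822.16…
Final settlement = outstanding balance + penalty = $186,020.4843… + $50,822.16… = $236,842.65

$236,842.65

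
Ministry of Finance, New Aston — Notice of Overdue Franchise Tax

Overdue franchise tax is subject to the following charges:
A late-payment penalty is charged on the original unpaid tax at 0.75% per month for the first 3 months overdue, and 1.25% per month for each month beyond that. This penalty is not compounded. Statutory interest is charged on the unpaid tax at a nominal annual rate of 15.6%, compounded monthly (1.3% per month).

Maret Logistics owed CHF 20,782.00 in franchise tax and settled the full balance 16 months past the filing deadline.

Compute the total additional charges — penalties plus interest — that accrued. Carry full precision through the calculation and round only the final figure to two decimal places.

CHF 8,615.47

Penalty, months 1–3: 3 × 0.75% × CHF 20,782.00 = CHF 467.60…
Penalty, months 4–16: 13 × 1.25% × CHF 20,782.00 = CHF 3,377.08…
Interest: CHF 20,782.00 × ((1 + 0.013)^16 − 1) = CHF 20,782.00 × 0.2295640… = CHF 4,770.7983…
Penalties + interest = CHF 3,844.6700 + CHF 4,770.7983… = CHF 8,615.47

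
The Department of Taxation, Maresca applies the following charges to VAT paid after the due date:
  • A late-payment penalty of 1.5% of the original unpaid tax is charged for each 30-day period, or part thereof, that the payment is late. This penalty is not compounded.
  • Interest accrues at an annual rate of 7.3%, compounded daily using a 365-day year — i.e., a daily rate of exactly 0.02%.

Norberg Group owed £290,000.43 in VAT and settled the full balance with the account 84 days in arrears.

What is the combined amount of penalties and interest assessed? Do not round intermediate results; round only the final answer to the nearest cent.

£17,962.69

Penalty periods: ⌈84/30⌉ = 3; penalty = 3 × 1.5% × £290,000.43 = £13,050.02…
Interest: £290,000.43 × ((1 + 0.0002)^84 − 1) = £290,000.43 × 0.01694021… = £4,912.6668…
Penalties + interest = £13,050.0194… + £4,912.6668… = £17,962.69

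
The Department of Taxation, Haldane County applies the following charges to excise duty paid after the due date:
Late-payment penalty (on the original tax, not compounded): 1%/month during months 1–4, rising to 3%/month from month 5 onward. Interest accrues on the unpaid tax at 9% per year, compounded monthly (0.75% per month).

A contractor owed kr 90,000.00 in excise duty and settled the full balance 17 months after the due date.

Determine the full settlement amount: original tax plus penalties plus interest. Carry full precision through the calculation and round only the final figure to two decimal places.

Penalty, months 1–4: 4 × 1% × kr 90,000.00 = kr 3,600.00
Penalty, months 5–17: 13 × 3% × kr 90,000.00 = kr 35,100.00
Interest: kr 90,000.00 × ((1 + 0.0075)^17 − 1) = kr 90,000.00 × 0.1354446… = kr 12,190.0099…
Total = kr 90,000.00 + kr 38,700.0000 + kr 12,190.0099… = kr 140,890.01

kr 140,890.01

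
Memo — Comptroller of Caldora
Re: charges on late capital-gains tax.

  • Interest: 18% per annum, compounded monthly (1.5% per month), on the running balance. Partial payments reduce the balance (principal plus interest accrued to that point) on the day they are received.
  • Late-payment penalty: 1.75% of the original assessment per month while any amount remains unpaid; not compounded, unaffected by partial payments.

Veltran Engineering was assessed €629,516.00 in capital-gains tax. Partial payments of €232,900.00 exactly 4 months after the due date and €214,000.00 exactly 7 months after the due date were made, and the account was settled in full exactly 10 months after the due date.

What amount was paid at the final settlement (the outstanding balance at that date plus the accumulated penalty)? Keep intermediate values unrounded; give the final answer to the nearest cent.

Balance at month 4: €629,516.0000 × (1 + 0.015)^4 = €668,145.3369…
After €232,900.00 payment: €668,145.3369… − €232,900.00 = €435,245.3369…
Balance at month 7: €435,245.3369… × (1 + 0.015)^3 = €455,126.6367…
After €214,000.00 payment: €455,126.6367… − €214,000.00 = €241,126.6367…
Balance at month 10: €241,126.6367… × (1 + 0.015)^3 = €252,140.9096…
Penalty: 10 × 1.75% × €629,516.00 = €110,165.30
Final settlement = outstanding balance + penalty = €252,140.9096… + €110,165.30 = €362,306.21

€362,306.21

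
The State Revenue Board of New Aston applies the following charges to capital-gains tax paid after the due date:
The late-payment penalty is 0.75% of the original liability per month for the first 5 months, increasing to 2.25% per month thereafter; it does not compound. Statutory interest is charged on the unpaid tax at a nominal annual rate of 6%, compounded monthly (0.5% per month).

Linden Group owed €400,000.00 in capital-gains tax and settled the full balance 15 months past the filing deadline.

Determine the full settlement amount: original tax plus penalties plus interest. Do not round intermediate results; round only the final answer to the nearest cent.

Penalty, months 1–5: 5 × 0.75% × €400,000.00 = €15,000.00
Penalty, months 6–15: 10 × 2.25% × €400,000.00 = €90,000.00
Interest: €400,000.00 × ((1 + 0.005)^15 − 1) = €400,000.00 × 0.0776827… = €31,073.0950…
Total = €400,000.00 + €105,000.0000 + €31,073.0950… = €536,073.10

€536,073.10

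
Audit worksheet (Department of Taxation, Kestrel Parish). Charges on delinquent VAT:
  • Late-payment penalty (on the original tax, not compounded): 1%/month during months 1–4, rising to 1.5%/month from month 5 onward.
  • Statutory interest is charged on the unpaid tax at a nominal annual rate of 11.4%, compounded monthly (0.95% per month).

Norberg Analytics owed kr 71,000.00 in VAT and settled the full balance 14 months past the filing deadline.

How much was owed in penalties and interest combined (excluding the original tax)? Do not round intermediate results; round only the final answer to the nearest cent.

Penalty, months 1–4: 4 × 1% × kr 71,000.00 = kr 2,840.00
Penalty, months 5–14: 10 × 1.5% × kr 71,000.00 = kr 10,650.00
Interest: kr 71,000.00 × ((1 + 0.0095)^14 − 1) = kr 71,000.00 × 0.1415331… = kr 10,048.8533…
Penalties + interest = kr 13,490.0000 + kr 10,048.8533… = kr 23,538.85

kr 23,538.85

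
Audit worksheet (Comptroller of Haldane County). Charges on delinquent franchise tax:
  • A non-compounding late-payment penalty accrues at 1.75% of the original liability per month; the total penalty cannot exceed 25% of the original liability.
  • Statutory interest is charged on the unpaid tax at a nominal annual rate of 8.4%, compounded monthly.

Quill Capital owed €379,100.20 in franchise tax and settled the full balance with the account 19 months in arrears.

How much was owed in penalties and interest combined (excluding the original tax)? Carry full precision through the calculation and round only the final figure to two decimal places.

€148,501.46

Penalty (uncapped): 19 × 1.75% × €379,100.20 = €126,050.82…; cap = 25% × €379,100.20 = €94,775.05 → penalty = €94,775.05
Interest (8.4%/yr ÷ 12 = 0.7%/month): €379,100.20 × ((1 + 0.007)^19 − 1) = €53,726.4109…
Penalties + interest = €94,775.0500 + €53,726.4109… = €148,501.46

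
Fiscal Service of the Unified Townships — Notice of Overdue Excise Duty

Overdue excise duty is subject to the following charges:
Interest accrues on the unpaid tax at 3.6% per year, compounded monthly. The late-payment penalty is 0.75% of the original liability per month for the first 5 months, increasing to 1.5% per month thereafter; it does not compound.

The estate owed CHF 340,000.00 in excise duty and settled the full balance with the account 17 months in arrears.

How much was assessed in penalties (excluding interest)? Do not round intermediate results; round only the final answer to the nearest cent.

Penalty, months 1–5: 5 × 0.75% × CHF 340,000.00 = CHF 12,750.00
Penalty, months 6–17: 12 × 1.5% × CHF 340,000.00 = CHF 61,200.00
Total penalty = CHF 12,750.00 + CHF 61,200.00 = CHF 73,950.00

CHF 73,950.00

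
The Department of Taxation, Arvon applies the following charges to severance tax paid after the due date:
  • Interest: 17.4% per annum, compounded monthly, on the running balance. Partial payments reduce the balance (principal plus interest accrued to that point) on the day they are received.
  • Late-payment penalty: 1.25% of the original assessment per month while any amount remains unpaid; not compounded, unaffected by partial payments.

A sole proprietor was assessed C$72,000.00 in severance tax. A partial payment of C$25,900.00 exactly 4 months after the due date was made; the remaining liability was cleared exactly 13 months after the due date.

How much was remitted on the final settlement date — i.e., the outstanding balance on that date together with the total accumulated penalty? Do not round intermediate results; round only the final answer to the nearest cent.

C$69,035.11

Monthly rate = 17.4% ÷ 12 = 1.45%
Balance at month 4: C$72,000.0000 × (1 + 0.0145)^4 = C$76,267.7092…
After C$25,900.00 payment: C$76,267.7092… − C$25,900.00 = C$50,367.7092…
Balance at month 13: C$50,367.7092… × (1 + 0.0145)^9 = C$57,335.1115…
Penalty: 13 × 1.25% × C$72,000.00 = C$11,700.00
Final settlement = outstanding balance + penalty = C$57,335.1115… + C$11,700.00 = C$69,035.11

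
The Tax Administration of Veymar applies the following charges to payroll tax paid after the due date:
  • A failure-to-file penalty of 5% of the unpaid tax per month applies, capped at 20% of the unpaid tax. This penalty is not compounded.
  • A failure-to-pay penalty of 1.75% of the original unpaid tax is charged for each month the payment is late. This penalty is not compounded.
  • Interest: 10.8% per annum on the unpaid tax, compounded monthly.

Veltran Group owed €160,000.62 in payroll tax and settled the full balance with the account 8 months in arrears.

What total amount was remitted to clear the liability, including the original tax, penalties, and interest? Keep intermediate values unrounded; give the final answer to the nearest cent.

€226,290.36

Failure-to-file: 8 × 5% × €160,000.62 = €64,000.25…, capped at 20% × €160,000.62 = €32,000.12…
Failure-to-pay penalty: 8 × 1.75% × €160,000.62 = €22,400.09…
Interest (10.8%/yr ÷ 12 = 0.9%/month): €160,000.62 × ((1 + 0.009)^8 − 1) = €11,889.5319…
Total = €160,000.62 + €54,400.2108 + €11,889.5319… = €226,290.36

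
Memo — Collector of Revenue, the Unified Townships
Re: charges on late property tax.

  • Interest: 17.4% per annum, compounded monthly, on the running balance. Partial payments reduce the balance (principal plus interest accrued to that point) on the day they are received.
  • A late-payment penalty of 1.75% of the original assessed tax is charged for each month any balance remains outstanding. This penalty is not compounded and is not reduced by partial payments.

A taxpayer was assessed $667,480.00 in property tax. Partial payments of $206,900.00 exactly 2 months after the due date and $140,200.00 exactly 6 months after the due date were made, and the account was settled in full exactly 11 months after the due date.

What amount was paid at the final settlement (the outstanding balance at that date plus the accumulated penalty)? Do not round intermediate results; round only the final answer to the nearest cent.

$524,313.02

Monthly rate = 17.4% ÷ 12 = 1.45%
Balance at month 2: $667,480.0000 × (1 + 0.0145)^2 = $686,977.2577…
After $206,900.00 payment: $686,977.2577… − $206,900.00 = $480,077.2577…
Balance at month 6: $480,077.2577… × (1 + 0.0145)^4 = $508,533.2316…
After $140,200.00 payment: $508,533.2316… − $140,200.00 = $368,333.2316…
Balance at month 11: $368,333.2316… × (1 + 0.0145)^5 = $395,823.1223…
Penalty: 11 × 1.75% × $667,480.00 = $128,489.90
Final settlement = outstanding balance + penalty = $395,823.1223… + $128,489.90 = $524,313.02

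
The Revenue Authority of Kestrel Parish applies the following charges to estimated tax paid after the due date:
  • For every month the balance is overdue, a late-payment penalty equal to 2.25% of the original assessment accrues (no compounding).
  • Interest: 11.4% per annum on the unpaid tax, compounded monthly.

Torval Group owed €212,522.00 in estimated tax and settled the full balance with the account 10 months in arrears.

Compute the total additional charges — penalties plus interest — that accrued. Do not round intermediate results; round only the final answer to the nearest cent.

€68,892.38

Late-payment penalty = 2.25% × €212,522.00 × 10 mo = €47,817.45
Interest (11.4%/yr ÷ 12 = 0.95%/month): €212,522.00 × ((1 + 0.0095)^10 − 1) = €21,074.9280…
Penalties + interest = €47,817.4500 + €21,074.9280… = €68,892.38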